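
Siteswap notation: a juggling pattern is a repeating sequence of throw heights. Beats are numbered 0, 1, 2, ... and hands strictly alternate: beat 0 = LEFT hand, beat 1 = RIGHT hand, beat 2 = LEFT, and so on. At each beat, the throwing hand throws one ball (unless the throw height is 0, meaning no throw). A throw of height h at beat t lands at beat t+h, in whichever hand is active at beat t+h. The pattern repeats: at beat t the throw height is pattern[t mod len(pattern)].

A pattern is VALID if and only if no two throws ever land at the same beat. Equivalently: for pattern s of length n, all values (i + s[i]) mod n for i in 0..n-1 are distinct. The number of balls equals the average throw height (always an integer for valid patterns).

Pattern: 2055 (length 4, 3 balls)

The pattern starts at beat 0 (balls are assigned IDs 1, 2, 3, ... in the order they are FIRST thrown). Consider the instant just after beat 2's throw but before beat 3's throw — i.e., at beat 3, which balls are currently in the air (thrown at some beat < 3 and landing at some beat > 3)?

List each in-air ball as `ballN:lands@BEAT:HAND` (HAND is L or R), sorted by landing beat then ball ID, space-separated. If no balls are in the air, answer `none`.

Beat 0 (L): throw ball1 h=2 -> lands@2:L; in-air after throw: [b1@2:L]
Beat 2 (L): throw ball1 h=5 -> lands@7:R; in-air after throw: [b1@7:R]
Beat 3 (R): throw ball2 h=5 -> lands@8:L; in-air after throw: [b1@7:R b2@8:L]

Answer: ball1:lands@7:R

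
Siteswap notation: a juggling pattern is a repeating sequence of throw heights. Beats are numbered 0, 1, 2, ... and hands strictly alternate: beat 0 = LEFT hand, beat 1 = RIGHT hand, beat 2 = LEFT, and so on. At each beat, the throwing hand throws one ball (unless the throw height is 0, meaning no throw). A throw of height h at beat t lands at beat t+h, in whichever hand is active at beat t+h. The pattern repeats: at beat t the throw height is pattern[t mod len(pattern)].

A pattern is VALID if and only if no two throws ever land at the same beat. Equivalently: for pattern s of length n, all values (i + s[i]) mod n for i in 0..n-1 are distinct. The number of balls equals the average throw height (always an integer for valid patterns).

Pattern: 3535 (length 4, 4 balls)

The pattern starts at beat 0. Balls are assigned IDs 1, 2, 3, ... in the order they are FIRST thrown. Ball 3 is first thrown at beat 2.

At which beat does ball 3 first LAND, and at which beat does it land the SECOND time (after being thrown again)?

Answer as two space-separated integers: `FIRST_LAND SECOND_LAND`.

Beat 0 (L): throw ball1 h=3 -> lands@3:R; in-air after throw: [b1@3:R]
Beat 1 (R): throw ball2 h=5 -> lands@6:L; in-air after throw: [b1@3:R b2@6:L]
Beat 2 (L): throw ball3 h=3 -> lands@5:R; in-air after throw: [b1@3:R b3@5:R b2@6:L]
Beat 3 (R): throw ball1 h=5 -> lands@8:L; in-air after throw: [b3@5:R b2@6:L b1@8:L]
Beat 4 (L): throw ball4 h=3 -> lands@7:R; in-air after throw: [b3@5:R b2@6:L b4@7:R b1@8:L]
Beat 5 (R): throw ball3 h=5 -> lands@10:L; in-air after throw: [b2@6:L b4@7:R b1@8:L b3@10:L]
Beat 6 (L): throw ball2 h=3 -> lands@9:R; in-air after throw: [b4@7:R b1@8:L b2@9:R b3@10:L]
Beat 7 (R): throw ball4 h=5 -> lands@12:L; in-air after throw: [b1@8:L b2@9:R b3@10:L b4@12:L]
Beat 8 (L): throw ball1 h=3 -> lands@11:R; in-air after throw: [b2@9:R b3@10:L b1@11:R b4@12:L]
Beat 9 (R): throw ball2 h=5 -> lands@14:L; in-air after throw: [b3@10:L b1@11:R b4@12:L b2@14:L]
Beat 10 (L): throw ball3 h=3 -> lands@13:R; in-air after throw: [b1@11:R b4@12:L b3@13:R b2@14:L]
Ball 3: thrown@2 h=3 -> first land @5; rethrown@5 h=5 -> second land @10

Answer: 5 10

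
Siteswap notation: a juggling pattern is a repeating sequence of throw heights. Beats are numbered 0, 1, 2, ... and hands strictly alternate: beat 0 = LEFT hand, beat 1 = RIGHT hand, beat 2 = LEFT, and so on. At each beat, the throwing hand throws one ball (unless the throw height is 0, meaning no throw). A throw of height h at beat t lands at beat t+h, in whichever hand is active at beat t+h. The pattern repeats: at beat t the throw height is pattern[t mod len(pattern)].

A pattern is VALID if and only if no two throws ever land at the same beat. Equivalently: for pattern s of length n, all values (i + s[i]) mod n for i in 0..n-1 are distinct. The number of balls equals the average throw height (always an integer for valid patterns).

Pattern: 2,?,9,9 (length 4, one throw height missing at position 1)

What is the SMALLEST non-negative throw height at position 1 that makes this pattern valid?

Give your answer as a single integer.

Answer: 0

Derivation:
i=0: (0 + 2) mod 4 = 2
i=1: s[i]=? (unknown)
i=2: (2 + 9) mod 4 = 3
i=3: (3 + 9) mod 4 = 0
Known residues: [0, 2, 3]; need a permutation of 0..3, so missing residue r = 1
Need (1 + s) mod 4 = 1; smallest s = (1 - 1) mod 4 = 0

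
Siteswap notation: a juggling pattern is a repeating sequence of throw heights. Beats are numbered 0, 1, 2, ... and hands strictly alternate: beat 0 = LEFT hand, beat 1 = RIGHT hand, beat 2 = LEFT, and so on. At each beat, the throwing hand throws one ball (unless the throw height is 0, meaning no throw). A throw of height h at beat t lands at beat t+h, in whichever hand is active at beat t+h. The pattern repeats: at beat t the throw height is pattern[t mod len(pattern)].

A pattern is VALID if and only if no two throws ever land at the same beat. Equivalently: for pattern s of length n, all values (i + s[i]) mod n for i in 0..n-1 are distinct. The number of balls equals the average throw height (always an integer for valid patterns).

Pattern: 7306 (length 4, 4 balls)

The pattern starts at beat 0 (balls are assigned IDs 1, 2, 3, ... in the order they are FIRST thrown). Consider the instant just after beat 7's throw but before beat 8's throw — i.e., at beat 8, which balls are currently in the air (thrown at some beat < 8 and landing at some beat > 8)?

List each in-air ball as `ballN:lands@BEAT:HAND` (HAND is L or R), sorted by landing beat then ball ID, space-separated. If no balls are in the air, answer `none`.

Answer: ball3:lands@9:R ball2:lands@11:R ball1:lands@13:R

Derivation:
Beat 0 (L): throw ball1 h=7 -> lands@7:R; in-air after throw: [b1@7:R]
Beat 1 (R): throw ball2 h=3 -> lands@4:L; in-air after throw: [b2@4:L b1@7:R]
Beat 3 (R): throw ball3 h=6 -> lands@9:R; in-air after throw: [b2@4:L b1@7:R b3@9:R]
Beat 4 (L): throw ball2 h=7 -> lands@11:R; in-air after throw: [b1@7:R b3@9:R b2@11:R]
Beat 5 (R): throw ball4 h=3 -> lands@8:L; in-air after throw: [b1@7:R b4@8:L b3@9:R b2@11:R]
Beat 7 (R): throw ball1 h=6 -> lands@13:R; in-air after throw: [b4@8:L b3@9:R b2@11:R b1@13:R]
Beat 8 (L): throw ball4 h=7 -> lands@15:R; in-air after throw: [b3@9:R b2@11:R b1@13:R b4@15:R]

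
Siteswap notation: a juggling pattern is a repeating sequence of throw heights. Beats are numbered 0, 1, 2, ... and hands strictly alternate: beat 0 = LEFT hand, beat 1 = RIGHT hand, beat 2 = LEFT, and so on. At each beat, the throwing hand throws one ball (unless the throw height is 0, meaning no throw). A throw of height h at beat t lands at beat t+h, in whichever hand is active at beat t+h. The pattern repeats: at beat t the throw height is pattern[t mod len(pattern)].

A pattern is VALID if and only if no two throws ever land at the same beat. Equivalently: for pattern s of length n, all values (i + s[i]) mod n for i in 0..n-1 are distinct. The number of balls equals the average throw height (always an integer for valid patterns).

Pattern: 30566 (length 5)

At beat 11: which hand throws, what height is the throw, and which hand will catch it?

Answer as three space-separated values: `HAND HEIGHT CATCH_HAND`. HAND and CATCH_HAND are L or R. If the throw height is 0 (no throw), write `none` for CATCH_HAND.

Answer: R 0 none

Derivation:
Beat 11: 11 mod 2 = 1, so hand = R
Throw height = pattern[11 mod 5] = pattern[1] = 0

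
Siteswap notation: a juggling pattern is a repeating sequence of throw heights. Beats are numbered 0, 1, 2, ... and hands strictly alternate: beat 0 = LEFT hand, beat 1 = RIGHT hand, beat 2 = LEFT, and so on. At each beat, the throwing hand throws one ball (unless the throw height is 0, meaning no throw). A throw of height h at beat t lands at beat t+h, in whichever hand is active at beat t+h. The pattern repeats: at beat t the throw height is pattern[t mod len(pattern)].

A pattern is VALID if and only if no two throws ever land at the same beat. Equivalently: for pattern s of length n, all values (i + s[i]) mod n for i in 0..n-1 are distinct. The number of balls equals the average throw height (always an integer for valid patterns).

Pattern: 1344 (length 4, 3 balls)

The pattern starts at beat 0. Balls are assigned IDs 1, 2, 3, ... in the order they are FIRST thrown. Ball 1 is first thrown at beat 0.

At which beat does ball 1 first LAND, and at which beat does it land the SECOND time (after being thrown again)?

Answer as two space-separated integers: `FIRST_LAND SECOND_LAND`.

Answer: 1 4

Derivation:
Beat 0 (L): throw ball1 h=1 -> lands@1:R; in-air after throw: [b1@1:R]
Beat 1 (R): throw ball1 h=3 -> lands@4:L; in-air after throw: [b1@4:L]
Beat 2 (L): throw ball2 h=4 -> lands@6:L; in-air after throw: [b1@4:L b2@6:L]
Beat 3 (R): throw ball3 h=4 -> lands@7:R; in-air after throw: [b1@4:L b2@6:L b3@7:R]
Beat 4 (L): throw ball1 h=1 -> lands@5:R; in-air after throw: [b1@5:R b2@6:L b3@7:R]
Ball 1: thrown@0 h=1 -> first land @1; rethrown@1 h=3 -> second land @4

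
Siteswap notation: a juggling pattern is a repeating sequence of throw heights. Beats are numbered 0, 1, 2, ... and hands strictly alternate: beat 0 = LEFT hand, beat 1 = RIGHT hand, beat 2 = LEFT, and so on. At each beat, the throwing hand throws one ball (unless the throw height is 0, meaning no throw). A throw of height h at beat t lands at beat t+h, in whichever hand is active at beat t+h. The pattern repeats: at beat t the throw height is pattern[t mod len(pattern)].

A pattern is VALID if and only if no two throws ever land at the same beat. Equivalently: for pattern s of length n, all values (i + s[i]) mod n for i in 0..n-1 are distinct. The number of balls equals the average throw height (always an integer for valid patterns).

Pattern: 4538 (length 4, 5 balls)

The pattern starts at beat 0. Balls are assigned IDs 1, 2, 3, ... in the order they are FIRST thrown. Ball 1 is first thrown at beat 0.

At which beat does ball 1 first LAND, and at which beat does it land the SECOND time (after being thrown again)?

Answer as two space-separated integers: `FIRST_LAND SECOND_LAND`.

Answer: 4 8

Derivation:
Beat 0 (L): throw ball1 h=4 -> lands@4:L; in-air after throw: [b1@4:L]
Beat 1 (R): throw ball2 h=5 -> lands@6:L; in-air after throw: [b1@4:L b2@6:L]
Beat 2 (L): throw ball3 h=3 -> lands@5:R; in-air after throw: [b1@4:L b3@5:R b2@6:L]
Beat 3 (R): throw ball4 h=8 -> lands@11:R; in-air after throw: [b1@4:L b3@5:R b2@6:L b4@11:R]
Beat 4 (L): throw ball1 h=4 -> lands@8:L; in-air after throw: [b3@5:R b2@6:L b1@8:L b4@11:R]
Beat 5 (R): throw ball3 h=5 -> lands@10:L; in-air after throw: [b2@6:L b1@8:L b3@10:L b4@11:R]
Beat 6 (L): throw ball2 h=3 -> lands@9:R; in-air after throw: [b1@8:L b2@9:R b3@10:L b4@11:R]
Beat 7 (R): throw ball5 h=8 -> lands@15:R; in-air after throw: [b1@8:L b2@9:R b3@10:L b4@11:R b5@15:R]
Beat 8 (L): throw ball1 h=4 -> lands@12:L; in-air after throw: [b2@9:R b3@10:L b4@11:R b1@12:L b5@15:R]
Ball 1: thrown@0 h=4 -> first land @4; rethrown@4 h=4 -> second land @8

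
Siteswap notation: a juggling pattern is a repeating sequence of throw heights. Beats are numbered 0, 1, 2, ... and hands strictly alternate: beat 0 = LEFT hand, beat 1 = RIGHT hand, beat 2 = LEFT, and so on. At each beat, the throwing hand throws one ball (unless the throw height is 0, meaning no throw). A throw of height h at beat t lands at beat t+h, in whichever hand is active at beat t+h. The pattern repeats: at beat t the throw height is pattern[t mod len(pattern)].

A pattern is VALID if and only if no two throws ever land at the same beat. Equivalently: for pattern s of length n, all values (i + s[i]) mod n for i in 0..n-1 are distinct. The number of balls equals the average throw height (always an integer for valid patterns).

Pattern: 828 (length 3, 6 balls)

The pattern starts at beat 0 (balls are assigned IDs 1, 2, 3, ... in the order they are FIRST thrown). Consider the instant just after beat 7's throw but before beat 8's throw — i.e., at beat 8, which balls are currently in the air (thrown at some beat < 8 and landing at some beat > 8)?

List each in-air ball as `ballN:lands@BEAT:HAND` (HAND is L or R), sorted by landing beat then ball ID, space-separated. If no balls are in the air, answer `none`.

Answer: ball6:lands@9:R ball3:lands@10:L ball2:lands@11:R ball5:lands@13:R ball4:lands@14:L

Derivation:
Beat 0 (L): throw ball1 h=8 -> lands@8:L; in-air after throw: [b1@8:L]
Beat 1 (R): throw ball2 h=2 -> lands@3:R; in-air after throw: [b2@3:R b1@8:L]
Beat 2 (L): throw ball3 h=8 -> lands@10:L; in-air after throw: [b2@3:R b1@8:L b3@10:L]
Beat 3 (R): throw ball2 h=8 -> lands@11:R; in-air after throw: [b1@8:L b3@10:L b2@11:R]
Beat 4 (L): throw ball4 h=2 -> lands@6:L; in-air after throw: [b4@6:L b1@8:L b3@10:L b2@11:R]
Beat 5 (R): throw ball5 h=8 -> lands@13:R; in-air after throw: [b4@6:L b1@8:L b3@10:L b2@11:R b5@13:R]
Beat 6 (L): throw ball4 h=8 -> lands@14:L; in-air after throw: [b1@8:L b3@10:L b2@11:R b5@13:R b4@14:L]
Beat 7 (R): throw ball6 h=2 -> lands@9:R; in-air after throw: [b1@8:L b6@9:R b3@10:L b2@11:R b5@13:R b4@14:L]
Beat 8 (L): throw ball1 h=8 -> lands@16:L; in-air after throw: [b6@9:R b3@10:L b2@11:R b5@13:R b4@14:L b1@16:L]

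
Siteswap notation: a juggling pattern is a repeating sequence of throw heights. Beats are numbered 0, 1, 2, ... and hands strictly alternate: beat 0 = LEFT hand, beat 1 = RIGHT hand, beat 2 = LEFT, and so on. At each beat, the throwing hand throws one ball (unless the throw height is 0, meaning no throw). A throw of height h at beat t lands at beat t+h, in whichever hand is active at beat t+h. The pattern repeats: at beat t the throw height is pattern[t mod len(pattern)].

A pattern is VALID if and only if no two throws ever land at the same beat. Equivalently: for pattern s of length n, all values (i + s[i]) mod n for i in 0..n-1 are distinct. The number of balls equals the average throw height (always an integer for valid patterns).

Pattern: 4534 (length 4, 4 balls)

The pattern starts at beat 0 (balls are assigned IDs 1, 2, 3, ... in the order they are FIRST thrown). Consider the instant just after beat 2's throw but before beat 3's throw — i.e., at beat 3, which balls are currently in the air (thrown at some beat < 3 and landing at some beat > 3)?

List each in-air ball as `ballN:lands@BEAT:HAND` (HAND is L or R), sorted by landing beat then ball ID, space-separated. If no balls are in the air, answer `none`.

Beat 0 (L): throw ball1 h=4 -> lands@4:L; in-air after throw: [b1@4:L]
Beat 1 (R): throw ball2 h=5 -> lands@6:L; in-air after throw: [b1@4:L b2@6:L]
Beat 2 (L): throw ball3 h=3 -> lands@5:R; in-air after throw: [b1@4:L b3@5:R b2@6:L]
Beat 3 (R): throw ball4 h=4 -> lands@7:R; in-air after throw: [b1@4:L b3@5:R b2@6:L b4@7:R]

Answer: ball1:lands@4:L ball3:lands@5:R ball2:lands@6:L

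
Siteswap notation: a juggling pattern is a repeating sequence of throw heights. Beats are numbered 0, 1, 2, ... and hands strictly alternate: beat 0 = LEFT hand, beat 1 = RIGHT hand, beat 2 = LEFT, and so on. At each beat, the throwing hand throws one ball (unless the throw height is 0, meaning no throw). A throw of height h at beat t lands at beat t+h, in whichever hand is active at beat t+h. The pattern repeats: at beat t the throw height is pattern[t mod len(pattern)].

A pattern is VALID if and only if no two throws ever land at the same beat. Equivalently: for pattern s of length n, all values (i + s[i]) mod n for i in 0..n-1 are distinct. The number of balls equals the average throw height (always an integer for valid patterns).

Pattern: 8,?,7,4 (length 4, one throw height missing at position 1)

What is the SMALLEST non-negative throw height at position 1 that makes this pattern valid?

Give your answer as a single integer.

Answer: 1

Derivation:
i=0: (0 + 8) mod 4 = 0
i=1: s[i]=? (unknown)
i=2: (2 + 7) mod 4 = 1
i=3: (3 + 4) mod 4 = 3
Known residues: [0, 1, 3]; need a permutation of 0..3, so missing residue r = 2
Need (1 + s) mod 4 = 2; smallest s = (2 - 1) mod 4 = 1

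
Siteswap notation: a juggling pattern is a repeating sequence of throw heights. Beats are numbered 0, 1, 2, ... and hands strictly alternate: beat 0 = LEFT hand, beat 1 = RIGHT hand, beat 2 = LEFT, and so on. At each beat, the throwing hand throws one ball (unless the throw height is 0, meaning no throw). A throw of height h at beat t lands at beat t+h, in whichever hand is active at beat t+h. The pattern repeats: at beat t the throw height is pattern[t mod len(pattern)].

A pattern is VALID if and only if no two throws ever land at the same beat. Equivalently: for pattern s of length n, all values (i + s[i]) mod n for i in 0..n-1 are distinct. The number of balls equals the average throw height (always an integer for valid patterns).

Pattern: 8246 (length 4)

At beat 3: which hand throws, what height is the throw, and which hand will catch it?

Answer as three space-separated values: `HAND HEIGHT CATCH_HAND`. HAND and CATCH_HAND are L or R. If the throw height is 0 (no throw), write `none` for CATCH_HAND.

Answer: R 6 R

Derivation:
Beat 3: 3 mod 2 = 1, so hand = R
Throw height = pattern[3 mod 4] = pattern[3] = 6
Lands at beat 3+6=9, 9 mod 2 = 1, so catch hand = R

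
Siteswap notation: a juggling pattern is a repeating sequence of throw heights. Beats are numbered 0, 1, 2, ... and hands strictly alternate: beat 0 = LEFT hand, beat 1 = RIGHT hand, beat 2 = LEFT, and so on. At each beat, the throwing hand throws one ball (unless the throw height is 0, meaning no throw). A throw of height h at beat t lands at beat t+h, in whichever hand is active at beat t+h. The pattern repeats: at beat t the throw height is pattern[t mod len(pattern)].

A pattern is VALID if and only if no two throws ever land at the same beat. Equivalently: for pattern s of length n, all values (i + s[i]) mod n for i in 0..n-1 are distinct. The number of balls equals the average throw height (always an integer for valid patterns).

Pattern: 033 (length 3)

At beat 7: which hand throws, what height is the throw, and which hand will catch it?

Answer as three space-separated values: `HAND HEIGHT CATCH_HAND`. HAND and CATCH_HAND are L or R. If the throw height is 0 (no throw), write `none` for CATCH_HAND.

Beat 7: 7 mod 2 = 1, so hand = R
Throw height = pattern[7 mod 3] = pattern[1] = 3
Lands at beat 7+3=10, 10 mod 2 = 0, so catch hand = L

Answer: R 3 L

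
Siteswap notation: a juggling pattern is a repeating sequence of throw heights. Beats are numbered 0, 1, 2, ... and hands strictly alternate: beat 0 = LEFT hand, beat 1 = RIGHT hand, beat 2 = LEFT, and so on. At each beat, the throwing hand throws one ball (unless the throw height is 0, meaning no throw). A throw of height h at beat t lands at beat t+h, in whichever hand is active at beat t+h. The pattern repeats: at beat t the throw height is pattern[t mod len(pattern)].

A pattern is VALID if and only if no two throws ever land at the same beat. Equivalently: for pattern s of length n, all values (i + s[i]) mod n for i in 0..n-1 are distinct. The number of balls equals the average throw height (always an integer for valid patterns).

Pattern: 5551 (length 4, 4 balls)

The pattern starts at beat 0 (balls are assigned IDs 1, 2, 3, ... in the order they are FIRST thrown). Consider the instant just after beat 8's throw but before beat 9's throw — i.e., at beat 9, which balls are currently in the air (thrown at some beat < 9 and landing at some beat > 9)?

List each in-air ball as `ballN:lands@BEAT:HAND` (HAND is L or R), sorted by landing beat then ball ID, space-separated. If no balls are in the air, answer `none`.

Beat 0 (L): throw ball1 h=5 -> lands@5:R; in-air after throw: [b1@5:R]
Beat 1 (R): throw ball2 h=5 -> lands@6:L; in-air after throw: [b1@5:R b2@6:L]
Beat 2 (L): throw ball3 h=5 -> lands@7:R; in-air after throw: [b1@5:R b2@6:L b3@7:R]
Beat 3 (R): throw ball4 h=1 -> lands@4:L; in-air after throw: [b4@4:L b1@5:R b2@6:L b3@7:R]
Beat 4 (L): throw ball4 h=5 -> lands@9:R; in-air after throw: [b1@5:R b2@6:L b3@7:R b4@9:R]
Beat 5 (R): throw ball1 h=5 -> lands@10:L; in-air after throw: [b2@6:L b3@7:R b4@9:R b1@10:L]
Beat 6 (L): throw ball2 h=5 -> lands@11:R; in-air after throw: [b3@7:R b4@9:R b1@10:L b2@11:R]
Beat 7 (R): throw ball3 h=1 -> lands@8:L; in-air after throw: [b3@8:L b4@9:R b1@10:L b2@11:R]
Beat 8 (L): throw ball3 h=5 -> lands@13:R; in-air after throw: [b4@9:R b1@10:L b2@11:R b3@13:R]
Beat 9 (R): throw ball4 h=5 -> lands@14:L; in-air after throw: [b1@10:L b2@11:R b3@13:R b4@14:L]

Answer: ball1:lands@10:L ball2:lands@11:R ball3:lands@13:R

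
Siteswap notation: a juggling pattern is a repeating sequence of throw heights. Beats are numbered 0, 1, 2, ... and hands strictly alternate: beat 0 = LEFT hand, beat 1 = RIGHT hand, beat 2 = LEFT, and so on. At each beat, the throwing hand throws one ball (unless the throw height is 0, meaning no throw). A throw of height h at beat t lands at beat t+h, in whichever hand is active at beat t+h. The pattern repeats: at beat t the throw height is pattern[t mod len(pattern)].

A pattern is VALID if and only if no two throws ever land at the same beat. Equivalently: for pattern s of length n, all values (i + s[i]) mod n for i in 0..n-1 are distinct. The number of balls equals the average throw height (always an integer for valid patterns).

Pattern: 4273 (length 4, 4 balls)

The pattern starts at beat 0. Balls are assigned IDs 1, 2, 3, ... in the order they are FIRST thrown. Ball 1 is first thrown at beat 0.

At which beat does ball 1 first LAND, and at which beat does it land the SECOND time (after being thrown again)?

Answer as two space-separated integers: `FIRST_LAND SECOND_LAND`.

Answer: 4 8

Derivation:
Beat 0 (L): throw ball1 h=4 -> lands@4:L; in-air after throw: [b1@4:L]
Beat 1 (R): throw ball2 h=2 -> lands@3:R; in-air after throw: [b2@3:R b1@4:L]
Beat 2 (L): throw ball3 h=7 -> lands@9:R; in-air after throw: [b2@3:R b1@4:L b3@9:R]
Beat 3 (R): throw ball2 h=3 -> lands@6:L; in-air after throw: [b1@4:L b2@6:L b3@9:R]
Beat 4 (L): throw ball1 h=4 -> lands@8:L; in-air after throw: [b2@6:L b1@8:L b3@9:R]
Beat 5 (R): throw ball4 h=2 -> lands@7:R; in-air after throw: [b2@6:L b4@7:R b1@8:L b3@9:R]
Beat 6 (L): throw ball2 h=7 -> lands@13:R; in-air after throw: [b4@7:R b1@8:L b3@9:R b2@13:R]
Beat 7 (R): throw ball4 h=3 -> lands@10:L; in-air after throw: [b1@8:L b3@9:R b4@10:L b2@13:R]
Beat 8 (L): throw ball1 h=4 -> lands@12:L; in-air after throw: [b3@9:R b4@10:L b1@12:L b2@13:R]
Ball 1: thrown@0 h=4 -> first land @4; rethrown@4 h=4 -> second land @8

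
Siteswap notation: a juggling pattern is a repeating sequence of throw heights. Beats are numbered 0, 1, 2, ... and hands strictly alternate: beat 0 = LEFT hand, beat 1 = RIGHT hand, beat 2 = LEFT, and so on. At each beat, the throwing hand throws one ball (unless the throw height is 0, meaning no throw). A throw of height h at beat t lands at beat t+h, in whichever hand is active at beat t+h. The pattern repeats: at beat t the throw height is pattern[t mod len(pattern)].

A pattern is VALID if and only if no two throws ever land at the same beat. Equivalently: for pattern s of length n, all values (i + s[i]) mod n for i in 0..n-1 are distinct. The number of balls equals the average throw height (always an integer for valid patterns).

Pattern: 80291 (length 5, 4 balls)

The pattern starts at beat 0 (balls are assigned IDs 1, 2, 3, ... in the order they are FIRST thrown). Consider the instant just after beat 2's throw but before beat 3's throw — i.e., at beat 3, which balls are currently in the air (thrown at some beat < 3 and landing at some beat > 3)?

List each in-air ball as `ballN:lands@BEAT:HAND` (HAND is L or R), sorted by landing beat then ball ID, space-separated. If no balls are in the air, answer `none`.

Beat 0 (L): throw ball1 h=8 -> lands@8:L; in-air after throw: [b1@8:L]
Beat 2 (L): throw ball2 h=2 -> lands@4:L; in-air after throw: [b2@4:L b1@8:L]
Beat 3 (R): throw ball3 h=9 -> lands@12:L; in-air after throw: [b2@4:L b1@8:L b3@12:L]

Answer: ball2:lands@4:L ball1:lands@8:L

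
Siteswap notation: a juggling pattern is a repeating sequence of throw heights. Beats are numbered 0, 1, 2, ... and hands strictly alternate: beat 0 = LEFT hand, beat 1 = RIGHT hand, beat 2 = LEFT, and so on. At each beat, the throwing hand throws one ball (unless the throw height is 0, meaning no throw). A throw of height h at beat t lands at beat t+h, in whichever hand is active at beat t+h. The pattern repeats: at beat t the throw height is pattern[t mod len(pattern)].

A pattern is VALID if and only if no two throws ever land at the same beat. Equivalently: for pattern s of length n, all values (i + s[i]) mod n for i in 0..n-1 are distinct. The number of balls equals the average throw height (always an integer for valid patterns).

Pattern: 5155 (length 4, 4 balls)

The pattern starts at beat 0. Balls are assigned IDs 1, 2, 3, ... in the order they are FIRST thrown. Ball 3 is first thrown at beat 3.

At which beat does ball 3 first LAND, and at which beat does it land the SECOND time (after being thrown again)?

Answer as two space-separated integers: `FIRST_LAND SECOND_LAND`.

Answer: 8 13

Derivation:
Beat 0 (L): throw ball1 h=5 -> lands@5:R; in-air after throw: [b1@5:R]
Beat 1 (R): throw ball2 h=1 -> lands@2:L; in-air after throw: [b2@2:L b1@5:R]
Beat 2 (L): throw ball2 h=5 -> lands@7:R; in-air after throw: [b1@5:R b2@7:R]
Beat 3 (R): throw ball3 h=5 -> lands@8:L; in-air after throw: [b1@5:R b2@7:R b3@8:L]
Beat 4 (L): throw ball4 h=5 -> lands@9:R; in-air after throw: [b1@5:R b2@7:R b3@8:L b4@9:R]
Beat 5 (R): throw ball1 h=1 -> lands@6:L; in-air after throw: [b1@6:L b2@7:R b3@8:L b4@9:R]
Beat 6 (L): throw ball1 h=5 -> lands@11:R; in-air after throw: [b2@7:R b3@8:L b4@9:R b1@11:R]
Beat 7 (R): throw ball2 h=5 -> lands@12:L; in-air after throw: [b3@8:L b4@9:R b1@11:R b2@12:L]
Beat 8 (L): throw ball3 h=5 -> lands@13:R; in-air after throw: [b4@9:R b1@11:R b2@12:L b3@13:R]
Beat 9 (R): throw ball4 h=1 -> lands@10:L; in-air after throw: [b4@10:L b1@11:R b2@12:L b3@13:R]
Beat 10 (L): throw ball4 h=5 -> lands@15:R; in-air after throw: [b1@11:R b2@12:L b3@13:R b4@15:R]
Beat 11 (R): throw ball1 h=5 -> lands@16:L; in-air after throw: [b2@12:L b3@13:R b4@15:R b1@16:L]
Beat 12 (L): throw ball2 h=5 -> lands@17:R; in-air after throw: [b3@13:R b4@15:R b1@16:L b2@17:R]
Beat 13 (R): throw ball3 h=1 -> lands@14:L; in-air after throw: [b3@14:L b4@15:R b1@16:L b2@17:R]
Ball 3: thrown@3 h=5 -> first land @8; rethrown@8 h=5 -> second land @13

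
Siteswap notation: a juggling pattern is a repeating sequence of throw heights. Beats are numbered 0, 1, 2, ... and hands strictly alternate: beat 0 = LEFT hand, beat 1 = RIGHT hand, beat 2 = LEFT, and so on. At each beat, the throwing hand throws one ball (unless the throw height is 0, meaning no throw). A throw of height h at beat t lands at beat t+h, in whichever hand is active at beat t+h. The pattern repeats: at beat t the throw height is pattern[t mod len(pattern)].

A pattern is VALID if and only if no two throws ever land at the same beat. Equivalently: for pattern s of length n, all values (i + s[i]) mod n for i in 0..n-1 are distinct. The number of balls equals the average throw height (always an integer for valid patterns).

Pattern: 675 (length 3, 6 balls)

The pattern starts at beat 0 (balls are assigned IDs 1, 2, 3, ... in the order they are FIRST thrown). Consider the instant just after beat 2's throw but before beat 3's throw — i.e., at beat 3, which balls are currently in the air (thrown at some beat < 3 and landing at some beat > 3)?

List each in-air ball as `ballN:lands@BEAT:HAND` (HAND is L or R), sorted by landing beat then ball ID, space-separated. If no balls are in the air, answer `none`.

Answer: ball1:lands@6:L ball3:lands@7:R ball2:lands@8:L

Derivation:
Beat 0 (L): throw ball1 h=6 -> lands@6:L; in-air after throw: [b1@6:L]
Beat 1 (R): throw ball2 h=7 -> lands@8:L; in-air after throw: [b1@6:L b2@8:L]
Beat 2 (L): throw ball3 h=5 -> lands@7:R; in-air after throw: [b1@6:L b3@7:R b2@8:L]
Beat 3 (R): throw ball4 h=6 -> lands@9:R; in-air after throw: [b1@6:L b3@7:R b2@8:L b4@9:R]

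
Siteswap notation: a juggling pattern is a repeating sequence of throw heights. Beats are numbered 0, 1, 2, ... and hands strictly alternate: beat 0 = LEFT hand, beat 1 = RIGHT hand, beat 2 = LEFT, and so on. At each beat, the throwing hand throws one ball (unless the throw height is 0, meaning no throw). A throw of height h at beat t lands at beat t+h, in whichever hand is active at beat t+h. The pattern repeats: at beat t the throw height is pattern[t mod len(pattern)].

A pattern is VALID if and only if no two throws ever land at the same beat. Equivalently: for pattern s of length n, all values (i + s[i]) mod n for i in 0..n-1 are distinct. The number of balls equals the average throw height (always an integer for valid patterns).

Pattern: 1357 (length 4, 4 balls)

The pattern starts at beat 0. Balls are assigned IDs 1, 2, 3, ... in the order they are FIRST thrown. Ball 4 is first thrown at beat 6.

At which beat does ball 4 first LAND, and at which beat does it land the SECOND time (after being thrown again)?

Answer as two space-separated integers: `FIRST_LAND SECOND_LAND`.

Answer: 11 18

Derivation:
Beat 0 (L): throw ball1 h=1 -> lands@1:R; in-air after throw: [b1@1:R]
Beat 1 (R): throw ball1 h=3 -> lands@4:L; in-air after throw: [b1@4:L]
Beat 2 (L): throw ball2 h=5 -> lands@7:R; in-air after throw: [b1@4:L b2@7:R]
Beat 3 (R): throw ball3 h=7 -> lands@10:L; in-air after throw: [b1@4:L b2@7:R b3@10:L]
Beat 4 (L): throw ball1 h=1 -> lands@5:R; in-air after throw: [b1@5:R b2@7:R b3@10:L]
Beat 5 (R): throw ball1 h=3 -> lands@8:L; in-air after throw: [b2@7:R b1@8:L b3@10:L]
Beat 6 (L): throw ball4 h=5 -> lands@11:R; in-air after throw: [b2@7:R b1@8:L b3@10:L b4@11:R]
Beat 7 (R): throw ball2 h=7 -> lands@14:L; in-air after throw: [b1@8:L b3@10:L b4@11:R b2@14:L]
Beat 8 (L): throw ball1 h=1 -> lands@9:R; in-air after throw: [b1@9:R b3@10:L b4@11:R b2@14:L]
Beat 9 (R): throw ball1 h=3 -> lands@12:L; in-air after throw: [b3@10:L b4@11:R b1@12:L b2@14:L]
Beat 10 (L): throw ball3 h=5 -> lands@15:R; in-air after throw: [b4@11:R b1@12:L b2@14:L b3@15:R]
Beat 11 (R): throw ball4 h=7 -> lands@18:L; in-air after throw: [b1@12:L b2@14:L b3@15:R b4@18:L]
Ball 4: thrown@6 h=5 -> first land @11; rethrown@11 h=7 -> second land @18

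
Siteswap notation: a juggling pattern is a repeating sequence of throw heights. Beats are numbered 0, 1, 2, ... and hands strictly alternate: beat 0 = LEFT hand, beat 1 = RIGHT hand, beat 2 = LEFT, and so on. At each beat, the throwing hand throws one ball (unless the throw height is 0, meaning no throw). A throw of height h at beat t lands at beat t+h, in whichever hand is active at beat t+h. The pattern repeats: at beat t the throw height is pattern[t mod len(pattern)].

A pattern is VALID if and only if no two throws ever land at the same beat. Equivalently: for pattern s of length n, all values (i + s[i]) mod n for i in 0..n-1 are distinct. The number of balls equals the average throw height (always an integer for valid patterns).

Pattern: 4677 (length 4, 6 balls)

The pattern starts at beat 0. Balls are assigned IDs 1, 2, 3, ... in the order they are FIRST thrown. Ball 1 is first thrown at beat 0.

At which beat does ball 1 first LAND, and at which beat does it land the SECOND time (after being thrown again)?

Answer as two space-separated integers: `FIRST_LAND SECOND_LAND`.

Beat 0 (L): throw ball1 h=4 -> lands@4:L; in-air after throw: [b1@4:L]
Beat 1 (R): throw ball2 h=6 -> lands@7:R; in-air after throw: [b1@4:L b2@7:R]
Beat 2 (L): throw ball3 h=7 -> lands@9:R; in-air after throw: [b1@4:L b2@7:R b3@9:R]
Beat 3 (R): throw ball4 h=7 -> lands@10:L; in-air after throw: [b1@4:L b2@7:R b3@9:R b4@10:L]
Beat 4 (L): throw ball1 h=4 -> lands@8:L; in-air after throw: [b2@7:R b1@8:L b3@9:R b4@10:L]
Beat 5 (R): throw ball5 h=6 -> lands@11:R; in-air after throw: [b2@7:R b1@8:L b3@9:R b4@10:L b5@11:R]
Beat 6 (L): throw ball6 h=7 -> lands@13:R; in-air after throw: [b2@7:R b1@8:L b3@9:R b4@10:L b5@11:R b6@13:R]
Beat 7 (R): throw ball2 h=7 -> lands@14:L; in-air after throw: [b1@8:L b3@9:R b4@10:L b5@11:R b6@13:R b2@14:L]
Beat 8 (L): throw ball1 h=4 -> lands@12:L; in-air after throw: [b3@9:R b4@10:L b5@11:R b1@12:L b6@13:R b2@14:L]
Ball 1: thrown@0 h=4 -> first land @4; rethrown@4 h=4 -> second land @8

Answer: 4 8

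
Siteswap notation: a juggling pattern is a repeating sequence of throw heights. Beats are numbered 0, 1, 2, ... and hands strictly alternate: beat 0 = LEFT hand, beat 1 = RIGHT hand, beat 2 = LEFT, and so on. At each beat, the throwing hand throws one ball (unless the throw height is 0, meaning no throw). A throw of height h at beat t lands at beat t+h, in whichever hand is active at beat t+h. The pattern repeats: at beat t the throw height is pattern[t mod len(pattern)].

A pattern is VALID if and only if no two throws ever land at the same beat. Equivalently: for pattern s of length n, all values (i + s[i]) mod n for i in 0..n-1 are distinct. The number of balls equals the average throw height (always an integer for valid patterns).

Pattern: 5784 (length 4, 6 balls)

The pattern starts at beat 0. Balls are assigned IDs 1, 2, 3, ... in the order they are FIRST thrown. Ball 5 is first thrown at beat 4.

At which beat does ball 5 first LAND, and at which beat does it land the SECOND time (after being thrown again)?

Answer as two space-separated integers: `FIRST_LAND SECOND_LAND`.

Beat 0 (L): throw ball1 h=5 -> lands@5:R; in-air after throw: [b1@5:R]
Beat 1 (R): throw ball2 h=7 -> lands@8:L; in-air after throw: [b1@5:R b2@8:L]
Beat 2 (L): throw ball3 h=8 -> lands@10:L; in-air after throw: [b1@5:R b2@8:L b3@10:L]
Beat 3 (R): throw ball4 h=4 -> lands@7:R; in-air after throw: [b1@5:R b4@7:R b2@8:L b3@10:L]
Beat 4 (L): throw ball5 h=5 -> lands@9:R; in-air after throw: [b1@5:R b4@7:R b2@8:L b5@9:R b3@10:L]
Beat 5 (R): throw ball1 h=7 -> lands@12:L; in-air after throw: [b4@7:R b2@8:L b5@9:R b3@10:L b1@12:L]
Beat 6 (L): throw ball6 h=8 -> lands@14:L; in-air after throw: [b4@7:R b2@8:L b5@9:R b3@10:L b1@12:L b6@14:L]
Beat 7 (R): throw ball4 h=4 -> lands@11:R; in-air after throw: [b2@8:L b5@9:R b3@10:L b4@11:R b1@12:L b6@14:L]
Beat 8 (L): throw ball2 h=5 -> lands@13:R; in-air after throw: [b5@9:R b3@10:L b4@11:R b1@12:L b2@13:R b6@14:L]
Beat 9 (R): throw ball5 h=7 -> lands@16:L; in-air after throw: [b3@10:L b4@11:R b1@12:L b2@13:R b6@14:L b5@16:L]
Beat 10 (L): throw ball3 h=8 -> lands@18:L; in-air after throw: [b4@11:R b1@12:L b2@13:R b6@14:L b5@16:L b3@18:L]
Beat 11 (R): throw ball4 h=4 -> lands@15:R; in-air after throw: [b1@12:L b2@13:R b6@14:L b4@15:R b5@16:L b3@18:L]
Beat 12 (L): throw ball1 h=5 -> lands@17:R; in-air after throw: [b2@13:R b6@14:L b4@15:R b5@16:L b1@17:R b3@18:L]
Beat 13 (R): throw ball2 h=7 -> lands@20:L; in-air after throw: [b6@14:L b4@15:R b5@16:L b1@17:R b3@18:L b2@20:L]
Beat 14 (L): throw ball6 h=8 -> lands@22:L; in-air after throw: [b4@15:R b5@16:L b1@17:R b3@18:L b2@20:L b6@22:L]
Beat 15 (R): throw ball4 h=4 -> lands@19:R; in-air after throw: [b5@16:L b1@17:R b3@18:L b4@19:R b2@20:L b6@22:L]
Beat 16 (L): throw ball5 h=5 -> lands@21:R; in-air after throw: [b1@17:R b3@18:L b4@19:R b2@20:L b5@21:R b6@22:L]
Ball 5: thrown@4 h=5 -> first land @9; rethrown@9 h=7 -> second land @16

Answer: 9 16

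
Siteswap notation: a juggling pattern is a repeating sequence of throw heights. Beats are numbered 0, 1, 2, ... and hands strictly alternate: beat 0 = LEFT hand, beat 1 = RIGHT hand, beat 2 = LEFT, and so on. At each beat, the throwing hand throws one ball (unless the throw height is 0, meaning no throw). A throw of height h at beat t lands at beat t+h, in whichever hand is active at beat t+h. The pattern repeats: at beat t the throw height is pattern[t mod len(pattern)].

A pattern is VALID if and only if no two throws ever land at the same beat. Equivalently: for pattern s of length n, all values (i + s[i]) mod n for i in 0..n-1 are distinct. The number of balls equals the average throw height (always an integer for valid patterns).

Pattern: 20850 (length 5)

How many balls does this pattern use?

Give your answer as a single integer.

Pattern = [2, 0, 8, 5, 0], length n = 5
  position 0: throw height = 2, running sum = 2
  position 1: throw height = 0, running sum = 2
  position 2: throw height = 8, running sum = 10
  position 3: throw height = 5, running sum = 15
  position 4: throw height = 0, running sum = 15
Total sum = 15; balls = sum / n = 15 / 5 = 3

Answer: 3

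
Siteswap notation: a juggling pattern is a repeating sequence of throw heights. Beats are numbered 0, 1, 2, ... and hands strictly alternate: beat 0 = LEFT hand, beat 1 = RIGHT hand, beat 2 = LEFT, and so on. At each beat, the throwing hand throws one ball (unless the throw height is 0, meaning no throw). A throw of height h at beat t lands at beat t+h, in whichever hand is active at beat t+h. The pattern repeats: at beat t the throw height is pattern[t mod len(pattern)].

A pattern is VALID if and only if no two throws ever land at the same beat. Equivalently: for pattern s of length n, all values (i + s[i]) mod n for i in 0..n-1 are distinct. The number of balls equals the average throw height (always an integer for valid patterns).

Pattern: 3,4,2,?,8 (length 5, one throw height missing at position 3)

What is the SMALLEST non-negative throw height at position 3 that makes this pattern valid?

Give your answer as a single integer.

Answer: 3

Derivation:
i=0: (0 + 3) mod 5 = 3
i=1: (1 + 4) mod 5 = 0
i=2: (2 + 2) mod 5 = 4
i=3: s[i]=? (unknown)
i=4: (4 + 8) mod 5 = 2
Known residues: [0, 2, 3, 4]; need a permutation of 0..4, so missing residue r = 1
Need (3 + s) mod 5 = 1; smallest s = (1 - 3) mod 5 = 3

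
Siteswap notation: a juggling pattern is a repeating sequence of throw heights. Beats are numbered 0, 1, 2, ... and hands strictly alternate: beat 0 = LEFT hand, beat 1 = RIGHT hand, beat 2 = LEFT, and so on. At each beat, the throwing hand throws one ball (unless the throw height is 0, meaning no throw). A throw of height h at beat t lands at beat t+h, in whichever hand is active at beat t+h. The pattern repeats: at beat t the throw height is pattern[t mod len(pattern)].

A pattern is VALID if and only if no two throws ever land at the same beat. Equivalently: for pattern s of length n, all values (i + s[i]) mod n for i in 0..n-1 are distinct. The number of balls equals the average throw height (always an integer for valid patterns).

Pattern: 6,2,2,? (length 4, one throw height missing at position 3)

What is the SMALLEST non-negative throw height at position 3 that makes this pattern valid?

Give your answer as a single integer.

i=0: (0 + 6) mod 4 = 2
i=1: (1 + 2) mod 4 = 3
i=2: (2 + 2) mod 4 = 0
i=3: s[i]=? (unknown)
Known residues: [0, 2, 3]; need a permutation of 0..3, so missing residue r = 1
Need (3 + s) mod 4 = 1; smallest s = (1 - 3) mod 4 = 2

Answer: 2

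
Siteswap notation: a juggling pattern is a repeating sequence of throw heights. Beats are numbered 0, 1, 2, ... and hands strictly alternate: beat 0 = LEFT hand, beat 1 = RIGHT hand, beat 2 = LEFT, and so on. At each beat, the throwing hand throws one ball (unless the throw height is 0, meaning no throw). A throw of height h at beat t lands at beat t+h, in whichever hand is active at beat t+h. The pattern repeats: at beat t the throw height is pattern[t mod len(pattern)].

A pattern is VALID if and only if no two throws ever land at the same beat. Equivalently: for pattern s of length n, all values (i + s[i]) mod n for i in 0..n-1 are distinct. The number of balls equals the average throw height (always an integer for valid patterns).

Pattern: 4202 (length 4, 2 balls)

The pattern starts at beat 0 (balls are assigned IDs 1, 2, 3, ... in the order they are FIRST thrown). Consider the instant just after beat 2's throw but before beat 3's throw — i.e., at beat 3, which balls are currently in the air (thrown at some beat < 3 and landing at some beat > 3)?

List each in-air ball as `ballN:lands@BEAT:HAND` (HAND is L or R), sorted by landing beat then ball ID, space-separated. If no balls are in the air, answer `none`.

Beat 0 (L): throw ball1 h=4 -> lands@4:L; in-air after throw: [b1@4:L]
Beat 1 (R): throw ball2 h=2 -> lands@3:R; in-air after throw: [b2@3:R b1@4:L]
Beat 3 (R): throw ball2 h=2 -> lands@5:R; in-air after throw: [b1@4:L b2@5:R]

Answer: ball1:lands@4:L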